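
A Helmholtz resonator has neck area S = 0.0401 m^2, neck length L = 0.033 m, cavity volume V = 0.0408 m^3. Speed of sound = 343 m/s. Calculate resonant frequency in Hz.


Given values:
  S = 0.0401 m^2, L = 0.033 m, V = 0.0408 m^3, c = 343 m/s
Formula: f = (c / (2*pi)) * sqrt(S / (V * L))
Compute V * L = 0.0408 * 0.033 = 0.0013464
Compute S / (V * L) = 0.0401 / 0.0013464 = 29.7831
Compute sqrt(29.7831) = 5.457389
Compute c / (2*pi) = 343 / 6.283185 = 54.590148
f = 54.590148 * 5.457389 = 297.92

297.92 Hz


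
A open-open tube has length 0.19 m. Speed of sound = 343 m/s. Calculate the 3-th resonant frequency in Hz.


Given values:
  Tube type: open-open, L = 0.19 m, c = 343 m/s, n = 3
Formula: f_n = n * c / (2 * L)
Compute 2 * L = 2 * 0.19 = 0.38
f = 3 * 343 / 0.38
f = 2707.89

2707.89 Hz


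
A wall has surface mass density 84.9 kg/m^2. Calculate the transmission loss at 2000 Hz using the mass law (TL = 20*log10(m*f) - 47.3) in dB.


Given values:
  m = 84.9 kg/m^2, f = 2000 Hz
Formula: TL = 20 * log10(m * f) - 47.3
Compute m * f = 84.9 * 2000 = 169800.0
Compute log10(169800.0) = 5.229938
Compute 20 * 5.229938 = 104.5988
TL = 104.5988 - 47.3 = 57.3

57.3 dB


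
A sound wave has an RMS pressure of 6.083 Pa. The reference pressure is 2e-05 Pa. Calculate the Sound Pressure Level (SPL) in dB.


Given values:
  p = 6.083 Pa
  p_ref = 2e-05 Pa
Formula: SPL = 20 * log10(p / p_ref)
Compute ratio: p / p_ref = 6.083 / 2e-05 = 304150
Compute log10: log10(304150) = 5.483088
Multiply: SPL = 20 * 5.483088 = 109.66

109.66 dB


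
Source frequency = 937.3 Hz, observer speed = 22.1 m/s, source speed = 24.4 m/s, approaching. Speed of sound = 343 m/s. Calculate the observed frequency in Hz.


Given values:
  f_s = 937.3 Hz, v_o = 22.1 m/s, v_s = 24.4 m/s
  Direction: approaching
Formula: f_o = f_s * (c + v_o) / (c - v_s)
Numerator: c + v_o = 343 + 22.1 = 365.1
Denominator: c - v_s = 343 - 24.4 = 318.6
f_o = 937.3 * 365.1 / 318.6 = 1074.1

1074.1 Hz


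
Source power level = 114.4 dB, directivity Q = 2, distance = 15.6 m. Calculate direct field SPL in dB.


Given values:
  Lw = 114.4 dB, Q = 2, r = 15.6 m
Formula: SPL = Lw + 10 * log10(Q / (4 * pi * r^2))
Compute 4 * pi * r^2 = 4 * pi * 15.6^2 = 3058.152
Compute Q / denom = 2 / 3058.152 = 0.00065399
Compute 10 * log10(0.00065399) = -31.8443
SPL = 114.4 + (-31.8443) = 82.56

82.56 dB


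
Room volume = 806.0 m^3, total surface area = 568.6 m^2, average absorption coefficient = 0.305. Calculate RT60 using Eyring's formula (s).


Given values:
  V = 806.0 m^3, S = 568.6 m^2, alpha = 0.305
Formula: RT60 = 0.161 * V / (-S * ln(1 - alpha))
Compute ln(1 - 0.305) = ln(0.695) = -0.363843
Denominator: -568.6 * -0.363843 = 206.8811
Numerator: 0.161 * 806.0 = 129.766
RT60 = 129.766 / 206.8811 = 0.627

0.627 s


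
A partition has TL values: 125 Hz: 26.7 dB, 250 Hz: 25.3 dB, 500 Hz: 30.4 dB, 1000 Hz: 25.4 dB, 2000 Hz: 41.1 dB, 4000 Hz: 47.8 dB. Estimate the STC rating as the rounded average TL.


Given TL values at each frequency:
  125 Hz: 26.7 dB
  250 Hz: 25.3 dB
  500 Hz: 30.4 dB
  1000 Hz: 25.4 dB
  2000 Hz: 41.1 dB
  4000 Hz: 47.8 dB
Formula: STC ~ round(average of TL values)
Sum = 26.7 + 25.3 + 30.4 + 25.4 + 41.1 + 47.8 = 196.7
Average = 196.7 / 6 = 32.78
Rounded: 33

33


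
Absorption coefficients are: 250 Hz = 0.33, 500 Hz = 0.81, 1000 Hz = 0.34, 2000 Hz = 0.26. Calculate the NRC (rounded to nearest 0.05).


Given values:
  a_250 = 0.33, a_500 = 0.81
  a_1000 = 0.34, a_2000 = 0.26
Formula: NRC = (a250 + a500 + a1000 + a2000) / 4
Sum = 0.33 + 0.81 + 0.34 + 0.26 = 1.74
NRC = 1.74 / 4 = 0.435
Rounded to nearest 0.05: 0.45

0.45


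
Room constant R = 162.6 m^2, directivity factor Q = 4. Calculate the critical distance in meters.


Given values:
  R = 162.6 m^2, Q = 4
Formula: d_c = 0.141 * sqrt(Q * R)
Compute Q * R = 4 * 162.6 = 650.4
Compute sqrt(650.4) = 25.5029
d_c = 0.141 * 25.5029 = 3.596

3.596 m


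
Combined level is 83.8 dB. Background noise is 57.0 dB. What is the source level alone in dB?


Given values:
  L_total = 83.8 dB, L_bg = 57.0 dB
Formula: L_source = 10 * log10(10^(L_total/10) - 10^(L_bg/10))
Convert to linear:
  10^(83.8/10) = 239883291.9019
  10^(57.0/10) = 501187.2336
Difference: 239883291.9019 - 501187.2336 = 239382104.6683
L_source = 10 * log10(239382104.6683) = 83.79

83.79 dB


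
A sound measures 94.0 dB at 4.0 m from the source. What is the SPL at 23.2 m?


Given values:
  SPL1 = 94.0 dB, r1 = 4.0 m, r2 = 23.2 m
Formula: SPL2 = SPL1 - 20 * log10(r2 / r1)
Compute ratio: r2 / r1 = 23.2 / 4.0 = 5.8
Compute log10: log10(5.8) = 0.763428
Compute drop: 20 * 0.763428 = 15.2686
SPL2 = 94.0 - 15.2686 = 78.73

78.73 dB


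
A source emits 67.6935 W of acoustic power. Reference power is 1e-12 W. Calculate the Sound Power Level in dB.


Given values:
  W = 67.6935 W
  W_ref = 1e-12 W
Formula: SWL = 10 * log10(W / W_ref)
Compute ratio: W / W_ref = 67693500000000
Compute log10: log10(67693500000000) = 13.830547
Multiply: SWL = 10 * 13.830547 = 138.31

138.31 dB


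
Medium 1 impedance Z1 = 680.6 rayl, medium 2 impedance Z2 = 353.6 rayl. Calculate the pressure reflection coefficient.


Given values:
  Z1 = 680.6 rayl, Z2 = 353.6 rayl
Formula: R = (Z2 - Z1) / (Z2 + Z1)
Numerator: Z2 - Z1 = 353.6 - 680.6 = -327.0
Denominator: Z2 + Z1 = 353.6 + 680.6 = 1034.2
R = -327.0 / 1034.2 = -0.3162

-0.3162


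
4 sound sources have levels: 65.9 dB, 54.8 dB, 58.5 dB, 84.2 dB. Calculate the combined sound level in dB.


Formula: L_total = 10 * log10( sum(10^(Li/10)) )
  Source 1: 10^(65.9/10) = 3890451.4499
  Source 2: 10^(54.8/10) = 301995.172
  Source 3: 10^(58.5/10) = 707945.7844
  Source 4: 10^(84.2/10) = 263026799.1895
Sum of linear values = 267927191.5958
L_total = 10 * log10(267927191.5958) = 84.28

84.28 dB


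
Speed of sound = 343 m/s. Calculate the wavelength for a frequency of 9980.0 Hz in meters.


Given values:
  c = 343 m/s, f = 9980.0 Hz
Formula: lambda = c / f
lambda = 343 / 9980.0
lambda = 0.0344

0.0344 m


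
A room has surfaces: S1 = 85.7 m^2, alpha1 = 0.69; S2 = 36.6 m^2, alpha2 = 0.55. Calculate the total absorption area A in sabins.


Given surfaces:
  Surface 1: 85.7 * 0.69 = 59.133
  Surface 2: 36.6 * 0.55 = 20.13
Formula: A = sum(Si * alpha_i)
A = 59.133 + 20.13
A = 79.26

79.26 sabins


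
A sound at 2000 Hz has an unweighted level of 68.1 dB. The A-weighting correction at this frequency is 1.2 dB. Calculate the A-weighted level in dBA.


Given values:
  SPL = 68.1 dB
  A-weighting at 2000 Hz = 1.2 dB
Formula: L_A = SPL + A_weight
L_A = 68.1 + (1.2)
L_A = 69.3

69.3 dBA


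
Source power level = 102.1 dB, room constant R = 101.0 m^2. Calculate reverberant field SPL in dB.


Given values:
  Lw = 102.1 dB, R = 101.0 m^2
Formula: SPL = Lw + 10 * log10(4 / R)
Compute 4 / R = 4 / 101.0 = 0.039604
Compute 10 * log10(0.039604) = -14.0226
SPL = 102.1 + (-14.0226) = 88.08

88.08 dB


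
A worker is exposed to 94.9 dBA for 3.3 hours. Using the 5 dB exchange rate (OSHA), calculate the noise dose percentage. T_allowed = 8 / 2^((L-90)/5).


Given values:
  L = 94.9 dBA, T = 3.3 hours
Formula: T_allowed = 8 / 2^((L - 90) / 5)
Compute exponent: (94.9 - 90) / 5 = 0.98
Compute 2^(0.98) = 1.972465
T_allowed = 8 / 1.972465 = 4.055839 hours
Dose = (T / T_allowed) * 100
Dose = (3.3 / 4.055839) * 100 = 81.36

81.36 %


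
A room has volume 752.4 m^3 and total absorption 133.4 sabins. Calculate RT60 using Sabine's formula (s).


Given values:
  V = 752.4 m^3
  A = 133.4 sabins
Formula: RT60 = 0.161 * V / A
Numerator: 0.161 * 752.4 = 121.1364
RT60 = 121.1364 / 133.4 = 0.908

0.908 s


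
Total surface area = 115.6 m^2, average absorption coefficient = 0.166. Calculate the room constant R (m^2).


Given values:
  S = 115.6 m^2, alpha = 0.166
Formula: R = S * alpha / (1 - alpha)
Numerator: 115.6 * 0.166 = 19.1896
Denominator: 1 - 0.166 = 0.834
R = 19.1896 / 0.834 = 23.01

23.01 m^2


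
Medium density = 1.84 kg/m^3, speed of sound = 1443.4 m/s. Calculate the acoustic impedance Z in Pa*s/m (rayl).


Given values:
  rho = 1.84 kg/m^3
  c = 1443.4 m/s
Formula: Z = rho * c
Z = 1.84 * 1443.4
Z = 2655.86

2655.86 rayl


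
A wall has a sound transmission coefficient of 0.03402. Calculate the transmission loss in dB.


Given values:
  tau = 0.03402
Formula: TL = 10 * log10(1 / tau)
Compute 1 / tau = 1 / 0.03402 = 29.3945
Compute log10(29.3945) = 1.468266
TL = 10 * 1.468266 = 14.68

14.68 dB


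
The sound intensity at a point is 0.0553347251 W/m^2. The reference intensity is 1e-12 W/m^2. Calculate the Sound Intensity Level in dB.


Given values:
  I = 0.0553347251 W/m^2
  I_ref = 1e-12 W/m^2
Formula: SIL = 10 * log10(I / I_ref)
Compute ratio: I / I_ref = 55334725100
Compute log10: log10(55334725100) = 10.742998
Multiply: SIL = 10 * 10.742998 = 107.43

107.43 dB


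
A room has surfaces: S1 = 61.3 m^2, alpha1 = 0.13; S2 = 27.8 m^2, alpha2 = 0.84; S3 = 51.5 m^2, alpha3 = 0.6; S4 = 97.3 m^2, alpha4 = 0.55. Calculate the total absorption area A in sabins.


Given surfaces:
  Surface 1: 61.3 * 0.13 = 7.969
  Surface 2: 27.8 * 0.84 = 23.352
  Surface 3: 51.5 * 0.6 = 30.9
  Surface 4: 97.3 * 0.55 = 53.515
Formula: A = sum(Si * alpha_i)
A = 7.969 + 23.352 + 30.9 + 53.515
A = 115.74

115.74 sabins


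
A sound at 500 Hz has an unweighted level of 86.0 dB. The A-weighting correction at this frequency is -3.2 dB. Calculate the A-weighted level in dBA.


Given values:
  SPL = 86.0 dB
  A-weighting at 500 Hz = -3.2 dB
Formula: L_A = SPL + A_weight
L_A = 86.0 + (-3.2)
L_A = 82.8

82.8 dBA


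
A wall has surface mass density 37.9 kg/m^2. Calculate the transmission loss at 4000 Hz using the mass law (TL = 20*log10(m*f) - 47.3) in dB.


Given values:
  m = 37.9 kg/m^2, f = 4000 Hz
Formula: TL = 20 * log10(m * f) - 47.3
Compute m * f = 37.9 * 4000 = 151600.0
Compute log10(151600.0) = 5.180699
Compute 20 * 5.180699 = 103.614
TL = 103.614 - 47.3 = 56.31

56.31 dB


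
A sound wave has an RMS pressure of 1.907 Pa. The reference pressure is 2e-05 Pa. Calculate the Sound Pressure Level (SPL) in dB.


Given values:
  p = 1.907 Pa
  p_ref = 2e-05 Pa
Formula: SPL = 20 * log10(p / p_ref)
Compute ratio: p / p_ref = 1.907 / 2e-05 = 95350
Compute log10: log10(95350) = 4.979321
Multiply: SPL = 20 * 4.979321 = 99.59

99.59 dB


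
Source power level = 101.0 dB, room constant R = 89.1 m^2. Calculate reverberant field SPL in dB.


Given values:
  Lw = 101.0 dB, R = 89.1 m^2
Formula: SPL = Lw + 10 * log10(4 / R)
Compute 4 / R = 4 / 89.1 = 0.044893
Compute 10 * log10(0.044893) = -13.4782
SPL = 101.0 + (-13.4782) = 87.52

87.52 dB


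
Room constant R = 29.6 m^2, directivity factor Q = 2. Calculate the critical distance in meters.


Given values:
  R = 29.6 m^2, Q = 2
Formula: d_c = 0.141 * sqrt(Q * R)
Compute Q * R = 2 * 29.6 = 59.2
Compute sqrt(59.2) = 7.6942
d_c = 0.141 * 7.6942 = 1.085

1.085 m


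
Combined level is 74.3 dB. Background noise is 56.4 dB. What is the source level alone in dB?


Given values:
  L_total = 74.3 dB, L_bg = 56.4 dB
Formula: L_source = 10 * log10(10^(L_total/10) - 10^(L_bg/10))
Convert to linear:
  10^(74.3/10) = 26915348.0393
  10^(56.4/10) = 436515.8322
Difference: 26915348.0393 - 436515.8322 = 26478832.2071
L_source = 10 * log10(26478832.2071) = 74.23

74.23 dB


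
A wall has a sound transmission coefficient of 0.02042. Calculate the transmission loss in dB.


Given values:
  tau = 0.02042
Formula: TL = 10 * log10(1 / tau)
Compute 1 / tau = 1 / 0.02042 = 48.9716
Compute log10(48.9716) = 1.689944
TL = 10 * 1.689944 = 16.9

16.9 dB


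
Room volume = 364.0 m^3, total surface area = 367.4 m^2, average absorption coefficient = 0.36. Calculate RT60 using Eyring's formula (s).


Given values:
  V = 364.0 m^3, S = 367.4 m^2, alpha = 0.36
Formula: RT60 = 0.161 * V / (-S * ln(1 - alpha))
Compute ln(1 - 0.36) = ln(0.64) = -0.446287
Denominator: -367.4 * -0.446287 = 163.9658
Numerator: 0.161 * 364.0 = 58.604
RT60 = 58.604 / 163.9658 = 0.357

0.357 s


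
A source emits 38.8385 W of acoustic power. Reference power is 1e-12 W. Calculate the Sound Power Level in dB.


Given values:
  W = 38.8385 W
  W_ref = 1e-12 W
Formula: SWL = 10 * log10(W / W_ref)
Compute ratio: W / W_ref = 38838500000000
Compute log10: log10(38838500000000) = 13.589262
Multiply: SWL = 10 * 13.589262 = 135.89

135.89 dB


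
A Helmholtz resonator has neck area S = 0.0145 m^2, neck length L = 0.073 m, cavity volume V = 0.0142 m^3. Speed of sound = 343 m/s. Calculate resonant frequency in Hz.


Given values:
  S = 0.0145 m^2, L = 0.073 m, V = 0.0142 m^3, c = 343 m/s
Formula: f = (c / (2*pi)) * sqrt(S / (V * L))
Compute V * L = 0.0142 * 0.073 = 0.0010366
Compute S / (V * L) = 0.0145 / 0.0010366 = 13.988
Compute sqrt(13.988) = 3.740053
Compute c / (2*pi) = 343 / 6.283185 = 54.590148
f = 54.590148 * 3.740053 = 204.17

204.17 Hz


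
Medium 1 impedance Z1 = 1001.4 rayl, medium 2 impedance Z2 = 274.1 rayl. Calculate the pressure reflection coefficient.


Given values:
  Z1 = 1001.4 rayl, Z2 = 274.1 rayl
Formula: R = (Z2 - Z1) / (Z2 + Z1)
Numerator: Z2 - Z1 = 274.1 - 1001.4 = -727.3
Denominator: Z2 + Z1 = 274.1 + 1001.4 = 1275.5
R = -727.3 / 1275.5 = -0.5702

-0.5702


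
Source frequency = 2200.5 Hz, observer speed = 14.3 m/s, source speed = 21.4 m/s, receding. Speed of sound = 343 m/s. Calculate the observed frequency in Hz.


Given values:
  f_s = 2200.5 Hz, v_o = 14.3 m/s, v_s = 21.4 m/s
  Direction: receding
Formula: f_o = f_s * (c - v_o) / (c + v_s)
Numerator: c - v_o = 343 - 14.3 = 328.7
Denominator: c + v_s = 343 + 21.4 = 364.4
f_o = 2200.5 * 328.7 / 364.4 = 1984.92

1984.92 Hz


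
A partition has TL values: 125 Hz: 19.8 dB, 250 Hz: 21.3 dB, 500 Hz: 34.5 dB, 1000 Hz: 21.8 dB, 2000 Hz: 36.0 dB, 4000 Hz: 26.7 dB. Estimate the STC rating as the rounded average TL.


Given TL values at each frequency:
  125 Hz: 19.8 dB
  250 Hz: 21.3 dB
  500 Hz: 34.5 dB
  1000 Hz: 21.8 dB
  2000 Hz: 36.0 dB
  4000 Hz: 26.7 dB
Formula: STC ~ round(average of TL values)
Sum = 19.8 + 21.3 + 34.5 + 21.8 + 36.0 + 26.7 = 160.1
Average = 160.1 / 6 = 26.68
Rounded: 27

27


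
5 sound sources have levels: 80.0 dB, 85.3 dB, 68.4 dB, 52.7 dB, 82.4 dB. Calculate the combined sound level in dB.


Formula: L_total = 10 * log10( sum(10^(Li/10)) )
  Source 1: 10^(80.0/10) = 100000000.0
  Source 2: 10^(85.3/10) = 338844156.1392
  Source 3: 10^(68.4/10) = 6918309.7092
  Source 4: 10^(52.7/10) = 186208.7137
  Source 5: 10^(82.4/10) = 173780082.8749
Sum of linear values = 619728757.437
L_total = 10 * log10(619728757.437) = 87.92

87.92 dB


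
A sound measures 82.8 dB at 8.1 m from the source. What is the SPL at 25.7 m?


Given values:
  SPL1 = 82.8 dB, r1 = 8.1 m, r2 = 25.7 m
Formula: SPL2 = SPL1 - 20 * log10(r2 / r1)
Compute ratio: r2 / r1 = 25.7 / 8.1 = 3.1728
Compute log10: log10(3.1728) = 0.501443
Compute drop: 20 * 0.501443 = 10.0289
SPL2 = 82.8 - 10.0289 = 72.77

72.77 dB


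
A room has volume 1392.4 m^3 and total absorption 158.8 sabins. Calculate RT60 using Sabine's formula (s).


Given values:
  V = 1392.4 m^3
  A = 158.8 sabins
Formula: RT60 = 0.161 * V / A
Numerator: 0.161 * 1392.4 = 224.1764
RT60 = 224.1764 / 158.8 = 1.412

1.412 s


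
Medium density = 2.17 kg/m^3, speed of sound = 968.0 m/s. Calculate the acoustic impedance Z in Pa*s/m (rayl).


Given values:
  rho = 2.17 kg/m^3
  c = 968.0 m/s
Formula: Z = rho * c
Z = 2.17 * 968.0
Z = 2100.56

2100.56 rayl


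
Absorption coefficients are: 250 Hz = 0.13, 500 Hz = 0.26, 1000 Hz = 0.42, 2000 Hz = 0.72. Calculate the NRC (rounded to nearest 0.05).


Given values:
  a_250 = 0.13, a_500 = 0.26
  a_1000 = 0.42, a_2000 = 0.72
Formula: NRC = (a250 + a500 + a1000 + a2000) / 4
Sum = 0.13 + 0.26 + 0.42 + 0.72 = 1.53
NRC = 1.53 / 4 = 0.3825
Rounded to nearest 0.05: 0.4

0.4


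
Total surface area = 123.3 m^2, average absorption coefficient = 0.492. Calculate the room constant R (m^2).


Given values:
  S = 123.3 m^2, alpha = 0.492
Formula: R = S * alpha / (1 - alpha)
Numerator: 123.3 * 0.492 = 60.6636
Denominator: 1 - 0.492 = 0.508
R = 60.6636 / 0.508 = 119.42

119.42 m^2


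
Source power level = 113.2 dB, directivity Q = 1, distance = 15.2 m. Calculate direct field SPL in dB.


Given values:
  Lw = 113.2 dB, Q = 1, r = 15.2 m
Formula: SPL = Lw + 10 * log10(Q / (4 * pi * r^2))
Compute 4 * pi * r^2 = 4 * pi * 15.2^2 = 2903.3343
Compute Q / denom = 1 / 2903.3343 = 0.00034443
Compute 10 * log10(0.00034443) = -34.629
SPL = 113.2 + (-34.629) = 78.57

78.57 dB


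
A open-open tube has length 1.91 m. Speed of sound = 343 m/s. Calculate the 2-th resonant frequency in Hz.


Given values:
  Tube type: open-open, L = 1.91 m, c = 343 m/s, n = 2
Formula: f_n = n * c / (2 * L)
Compute 2 * L = 2 * 1.91 = 3.82
f = 2 * 343 / 3.82
f = 179.58

179.58 Hz


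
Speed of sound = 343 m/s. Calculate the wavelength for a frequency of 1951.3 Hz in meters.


Given values:
  c = 343 m/s, f = 1951.3 Hz
Formula: lambda = c / f
lambda = 343 / 1951.3
lambda = 0.1758

0.1758 m


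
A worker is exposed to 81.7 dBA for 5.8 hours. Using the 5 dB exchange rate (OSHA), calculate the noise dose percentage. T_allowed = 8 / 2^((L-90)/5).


Given values:
  L = 81.7 dBA, T = 5.8 hours
Formula: T_allowed = 8 / 2^((L - 90) / 5)
Compute exponent: (81.7 - 90) / 5 = -1.66
Compute 2^(-1.66) = 0.316439
T_allowed = 8 / 0.316439 = 25.281334 hours
Dose = (T / T_allowed) * 100
Dose = (5.8 / 25.281334) * 100 = 22.94

22.94 %


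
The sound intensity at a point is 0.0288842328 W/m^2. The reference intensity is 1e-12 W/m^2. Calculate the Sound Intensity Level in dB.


Given values:
  I = 0.0288842328 W/m^2
  I_ref = 1e-12 W/m^2
Formula: SIL = 10 * log10(I / I_ref)
Compute ratio: I / I_ref = 28884232800
Compute log10: log10(28884232800) = 10.460661
Multiply: SIL = 10 * 10.460661 = 104.61

104.61 dB


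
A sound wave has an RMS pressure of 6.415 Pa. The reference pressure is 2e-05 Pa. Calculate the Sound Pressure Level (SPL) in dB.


Given values:
  p = 6.415 Pa
  p_ref = 2e-05 Pa
Formula: SPL = 20 * log10(p / p_ref)
Compute ratio: p / p_ref = 6.415 / 2e-05 = 320750
Compute log10: log10(320750) = 5.506167
Multiply: SPL = 20 * 5.506167 = 110.12

110.12 dB


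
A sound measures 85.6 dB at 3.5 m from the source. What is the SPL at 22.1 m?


Given values:
  SPL1 = 85.6 dB, r1 = 3.5 m, r2 = 22.1 m
Formula: SPL2 = SPL1 - 20 * log10(r2 / r1)
Compute ratio: r2 / r1 = 22.1 / 3.5 = 6.3143
Compute log10: log10(6.3143) = 0.800325
Compute drop: 20 * 0.800325 = 16.0065
SPL2 = 85.6 - 16.0065 = 69.59

69.59 dB


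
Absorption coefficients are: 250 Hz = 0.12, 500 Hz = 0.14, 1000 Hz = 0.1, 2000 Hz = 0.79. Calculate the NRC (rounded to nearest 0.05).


Given values:
  a_250 = 0.12, a_500 = 0.14
  a_1000 = 0.1, a_2000 = 0.79
Formula: NRC = (a250 + a500 + a1000 + a2000) / 4
Sum = 0.12 + 0.14 + 0.1 + 0.79 = 1.15
NRC = 1.15 / 4 = 0.2875
Rounded to nearest 0.05: 0.3

0.3


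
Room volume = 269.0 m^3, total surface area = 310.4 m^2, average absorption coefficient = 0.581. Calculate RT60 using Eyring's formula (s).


Given values:
  V = 269.0 m^3, S = 310.4 m^2, alpha = 0.581
Formula: RT60 = 0.161 * V / (-S * ln(1 - alpha))
Compute ln(1 - 0.581) = ln(0.419) = -0.869884
Denominator: -310.4 * -0.869884 = 270.012
Numerator: 0.161 * 269.0 = 43.309
RT60 = 43.309 / 270.012 = 0.16

0.16 s


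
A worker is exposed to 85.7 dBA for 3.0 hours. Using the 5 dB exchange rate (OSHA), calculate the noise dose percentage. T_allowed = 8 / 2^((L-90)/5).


Given values:
  L = 85.7 dBA, T = 3.0 hours
Formula: T_allowed = 8 / 2^((L - 90) / 5)
Compute exponent: (85.7 - 90) / 5 = -0.86
Compute 2^(-0.86) = 0.550953
T_allowed = 8 / 0.550953 = 14.520295 hours
Dose = (T / T_allowed) * 100
Dose = (3.0 / 14.520295) * 100 = 20.66

20.66 %


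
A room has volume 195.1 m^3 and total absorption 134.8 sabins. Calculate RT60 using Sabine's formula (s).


Given values:
  V = 195.1 m^3
  A = 134.8 sabins
Formula: RT60 = 0.161 * V / A
Numerator: 0.161 * 195.1 = 31.4111
RT60 = 31.4111 / 134.8 = 0.233

0.233 s


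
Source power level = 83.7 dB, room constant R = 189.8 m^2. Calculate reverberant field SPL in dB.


Given values:
  Lw = 83.7 dB, R = 189.8 m^2
Formula: SPL = Lw + 10 * log10(4 / R)
Compute 4 / R = 4 / 189.8 = 0.021075
Compute 10 * log10(0.021075) = -16.7623
SPL = 83.7 + (-16.7623) = 66.94

66.94 dB


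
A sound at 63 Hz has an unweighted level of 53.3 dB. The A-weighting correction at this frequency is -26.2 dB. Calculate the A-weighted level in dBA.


Given values:
  SPL = 53.3 dB
  A-weighting at 63 Hz = -26.2 dB
Formula: L_A = SPL + A_weight
L_A = 53.3 + (-26.2)
L_A = 27.1

27.1 dBA


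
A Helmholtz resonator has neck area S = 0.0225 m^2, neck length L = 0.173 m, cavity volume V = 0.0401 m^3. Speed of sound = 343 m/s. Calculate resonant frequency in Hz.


Given values:
  S = 0.0225 m^2, L = 0.173 m, V = 0.0401 m^3, c = 343 m/s
Formula: f = (c / (2*pi)) * sqrt(S / (V * L))
Compute V * L = 0.0401 * 0.173 = 0.0069373
Compute S / (V * L) = 0.0225 / 0.0069373 = 3.2433
Compute sqrt(3.2433) = 1.800916
Compute c / (2*pi) = 343 / 6.283185 = 54.590148
f = 54.590148 * 1.800916 = 98.31

98.31 Hz


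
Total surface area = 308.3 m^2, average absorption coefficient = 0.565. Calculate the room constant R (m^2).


Given values:
  S = 308.3 m^2, alpha = 0.565
Formula: R = S * alpha / (1 - alpha)
Numerator: 308.3 * 0.565 = 174.1895
Denominator: 1 - 0.565 = 0.435
R = 174.1895 / 0.435 = 400.44

400.44 m^2


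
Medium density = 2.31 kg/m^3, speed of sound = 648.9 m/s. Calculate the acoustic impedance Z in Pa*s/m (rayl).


Given values:
  rho = 2.31 kg/m^3
  c = 648.9 m/s
Formula: Z = rho * c
Z = 2.31 * 648.9
Z = 1498.96

1498.96 rayl


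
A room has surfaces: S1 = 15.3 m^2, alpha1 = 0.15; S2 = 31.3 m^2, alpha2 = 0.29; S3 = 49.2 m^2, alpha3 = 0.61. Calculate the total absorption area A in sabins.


Given surfaces:
  Surface 1: 15.3 * 0.15 = 2.295
  Surface 2: 31.3 * 0.29 = 9.077
  Surface 3: 49.2 * 0.61 = 30.012
Formula: A = sum(Si * alpha_i)
A = 2.295 + 9.077 + 30.012
A = 41.38

41.38 sabins


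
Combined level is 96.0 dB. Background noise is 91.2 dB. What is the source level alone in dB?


Given values:
  L_total = 96.0 dB, L_bg = 91.2 dB
Formula: L_source = 10 * log10(10^(L_total/10) - 10^(L_bg/10))
Convert to linear:
  10^(96.0/10) = 3981071705.535
  10^(91.2/10) = 1318256738.5564
Difference: 3981071705.535 - 1318256738.5564 = 2662814966.9786
L_source = 10 * log10(2662814966.9786) = 94.25

94.25 dB


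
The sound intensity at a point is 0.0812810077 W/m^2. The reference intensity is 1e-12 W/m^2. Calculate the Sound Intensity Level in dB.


Given values:
  I = 0.0812810077 W/m^2
  I_ref = 1e-12 W/m^2
Formula: SIL = 10 * log10(I / I_ref)
Compute ratio: I / I_ref = 81281007700
Compute log10: log10(81281007700) = 10.909989
Multiply: SIL = 10 * 10.909989 = 109.1

109.1 dB


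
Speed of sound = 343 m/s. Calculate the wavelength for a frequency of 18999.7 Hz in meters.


Given values:
  c = 343 m/s, f = 18999.7 Hz
Formula: lambda = c / f
lambda = 343 / 18999.7
lambda = 0.0181

0.0181 m


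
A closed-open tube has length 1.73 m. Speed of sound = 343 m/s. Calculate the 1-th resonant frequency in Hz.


Given values:
  Tube type: closed-open, L = 1.73 m, c = 343 m/s, n = 1
Formula: f_n = (2n - 1) * c / (4 * L)
Compute 2n - 1 = 2*1 - 1 = 1
Compute 4 * L = 4 * 1.73 = 6.92
f = 1 * 343 / 6.92
f = 49.57

49.57 Hz


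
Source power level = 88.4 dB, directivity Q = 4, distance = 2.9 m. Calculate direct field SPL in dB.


Given values:
  Lw = 88.4 dB, Q = 4, r = 2.9 m
Formula: SPL = Lw + 10 * log10(Q / (4 * pi * r^2))
Compute 4 * pi * r^2 = 4 * pi * 2.9^2 = 105.6832
Compute Q / denom = 4 / 105.6832 = 0.03784897
Compute 10 * log10(0.03784897) = -14.2195
SPL = 88.4 + (-14.2195) = 74.18

74.18 dB


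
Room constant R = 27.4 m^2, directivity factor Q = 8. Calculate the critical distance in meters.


Given values:
  R = 27.4 m^2, Q = 8
Formula: d_c = 0.141 * sqrt(Q * R)
Compute Q * R = 8 * 27.4 = 219.2
Compute sqrt(219.2) = 14.8054
d_c = 0.141 * 14.8054 = 2.088

2.088 m


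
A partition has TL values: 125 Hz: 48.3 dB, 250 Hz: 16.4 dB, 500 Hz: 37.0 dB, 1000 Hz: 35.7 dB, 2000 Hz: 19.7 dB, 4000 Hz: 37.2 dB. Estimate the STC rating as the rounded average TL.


Given TL values at each frequency:
  125 Hz: 48.3 dB
  250 Hz: 16.4 dB
  500 Hz: 37.0 dB
  1000 Hz: 35.7 dB
  2000 Hz: 19.7 dB
  4000 Hz: 37.2 dB
Formula: STC ~ round(average of TL values)
Sum = 48.3 + 16.4 + 37.0 + 35.7 + 19.7 + 37.2 = 194.3
Average = 194.3 / 6 = 32.38
Rounded: 32

32


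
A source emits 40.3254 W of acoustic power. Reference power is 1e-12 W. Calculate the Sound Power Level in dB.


Given values:
  W = 40.3254 W
  W_ref = 1e-12 W
Formula: SWL = 10 * log10(W / W_ref)
Compute ratio: W / W_ref = 40325400000000
Compute log10: log10(40325400000000) = 13.605579
Multiply: SWL = 10 * 13.605579 = 136.06

136.06 dB


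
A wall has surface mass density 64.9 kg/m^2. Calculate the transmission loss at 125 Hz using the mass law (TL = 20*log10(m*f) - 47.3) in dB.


Given values:
  m = 64.9 kg/m^2, f = 125 Hz
Formula: TL = 20 * log10(m * f) - 47.3
Compute m * f = 64.9 * 125 = 8112.5
Compute log10(8112.5) = 3.909155
Compute 20 * 3.909155 = 78.1831
TL = 78.1831 - 47.3 = 30.88

30.88 dB


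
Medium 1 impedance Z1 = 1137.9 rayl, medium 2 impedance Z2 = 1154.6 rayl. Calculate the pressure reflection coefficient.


Given values:
  Z1 = 1137.9 rayl, Z2 = 1154.6 rayl
Formula: R = (Z2 - Z1) / (Z2 + Z1)
Numerator: Z2 - Z1 = 1154.6 - 1137.9 = 16.7
Denominator: Z2 + Z1 = 1154.6 + 1137.9 = 2292.5
R = 16.7 / 2292.5 = 0.0073

0.0073


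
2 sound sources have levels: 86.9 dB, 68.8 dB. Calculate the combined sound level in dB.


Formula: L_total = 10 * log10( sum(10^(Li/10)) )
  Source 1: 10^(86.9/10) = 489778819.3684
  Source 2: 10^(68.8/10) = 7585775.7503
Sum of linear values = 497364595.1187
L_total = 10 * log10(497364595.1187) = 86.97

86.97 dB


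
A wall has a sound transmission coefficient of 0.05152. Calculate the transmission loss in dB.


Given values:
  tau = 0.05152
Formula: TL = 10 * log10(1 / tau)
Compute 1 / tau = 1 / 0.05152 = 19.4099
Compute log10(19.4099) = 1.288023
TL = 10 * 1.288023 = 12.88

12.88 dB


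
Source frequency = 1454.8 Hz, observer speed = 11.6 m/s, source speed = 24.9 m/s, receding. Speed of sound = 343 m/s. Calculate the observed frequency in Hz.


Given values:
  f_s = 1454.8 Hz, v_o = 11.6 m/s, v_s = 24.9 m/s
  Direction: receding
Formula: f_o = f_s * (c - v_o) / (c + v_s)
Numerator: c - v_o = 343 - 11.6 = 331.4
Denominator: c + v_s = 343 + 24.9 = 367.9
f_o = 1454.8 * 331.4 / 367.9 = 1310.47

1310.47 Hz


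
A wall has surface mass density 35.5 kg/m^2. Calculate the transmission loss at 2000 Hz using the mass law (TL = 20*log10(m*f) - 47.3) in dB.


Given values:
  m = 35.5 kg/m^2, f = 2000 Hz
Formula: TL = 20 * log10(m * f) - 47.3
Compute m * f = 35.5 * 2000 = 71000.0
Compute log10(71000.0) = 4.851258
Compute 20 * 4.851258 = 97.0252
TL = 97.0252 - 47.3 = 49.73

49.73 dB


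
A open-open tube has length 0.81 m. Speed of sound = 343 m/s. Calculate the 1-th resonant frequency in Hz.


Given values:
  Tube type: open-open, L = 0.81 m, c = 343 m/s, n = 1
Formula: f_n = n * c / (2 * L)
Compute 2 * L = 2 * 0.81 = 1.62
f = 1 * 343 / 1.62
f = 211.73

211.73 Hz


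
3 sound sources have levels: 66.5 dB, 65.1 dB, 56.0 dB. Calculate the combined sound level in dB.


Formula: L_total = 10 * log10( sum(10^(Li/10)) )
  Source 1: 10^(66.5/10) = 4466835.9215
  Source 2: 10^(65.1/10) = 3235936.5693
  Source 3: 10^(56.0/10) = 398107.1706
Sum of linear values = 8100879.6614
L_total = 10 * log10(8100879.6614) = 69.09

69.09 dB


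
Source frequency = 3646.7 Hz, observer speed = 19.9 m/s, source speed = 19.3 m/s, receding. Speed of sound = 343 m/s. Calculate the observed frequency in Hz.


Given values:
  f_s = 3646.7 Hz, v_o = 19.9 m/s, v_s = 19.3 m/s
  Direction: receding
Formula: f_o = f_s * (c - v_o) / (c + v_s)
Numerator: c - v_o = 343 - 19.9 = 323.1
Denominator: c + v_s = 343 + 19.3 = 362.3
f_o = 3646.7 * 323.1 / 362.3 = 3252.14

3252.14 Hz


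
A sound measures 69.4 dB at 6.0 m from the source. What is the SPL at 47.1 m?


Given values:
  SPL1 = 69.4 dB, r1 = 6.0 m, r2 = 47.1 m
Formula: SPL2 = SPL1 - 20 * log10(r2 / r1)
Compute ratio: r2 / r1 = 47.1 / 6.0 = 7.85
Compute log10: log10(7.85) = 0.89487
Compute drop: 20 * 0.89487 = 17.8974
SPL2 = 69.4 - 17.8974 = 51.5

51.5 dB


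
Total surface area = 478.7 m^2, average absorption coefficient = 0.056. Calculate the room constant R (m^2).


Given values:
  S = 478.7 m^2, alpha = 0.056
Formula: R = S * alpha / (1 - alpha)
Numerator: 478.7 * 0.056 = 26.8072
Denominator: 1 - 0.056 = 0.944
R = 26.8072 / 0.944 = 28.4

28.4 m^2


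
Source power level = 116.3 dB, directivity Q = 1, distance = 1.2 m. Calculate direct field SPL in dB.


Given values:
  Lw = 116.3 dB, Q = 1, r = 1.2 m
Formula: SPL = Lw + 10 * log10(Q / (4 * pi * r^2))
Compute 4 * pi * r^2 = 4 * pi * 1.2^2 = 18.0956
Compute Q / denom = 1 / 18.0956 = 0.05526205
Compute 10 * log10(0.05526205) = -12.5757
SPL = 116.3 + (-12.5757) = 103.72

103.72 dB


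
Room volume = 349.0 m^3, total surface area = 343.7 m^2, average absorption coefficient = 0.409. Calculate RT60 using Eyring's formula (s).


Given values:
  V = 349.0 m^3, S = 343.7 m^2, alpha = 0.409
Formula: RT60 = 0.161 * V / (-S * ln(1 - alpha))
Compute ln(1 - 0.409) = ln(0.591) = -0.525939
Denominator: -343.7 * -0.525939 = 180.7652
Numerator: 0.161 * 349.0 = 56.189
RT60 = 56.189 / 180.7652 = 0.311

0.311 s


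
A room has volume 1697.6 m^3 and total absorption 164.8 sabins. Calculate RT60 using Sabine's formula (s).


Given values:
  V = 1697.6 m^3
  A = 164.8 sabins
Formula: RT60 = 0.161 * V / A
Numerator: 0.161 * 1697.6 = 273.3136
RT60 = 273.3136 / 164.8 = 1.658

1.658 s


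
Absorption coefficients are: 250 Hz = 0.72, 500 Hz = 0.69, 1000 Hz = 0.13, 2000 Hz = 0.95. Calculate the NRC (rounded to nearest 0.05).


Given values:
  a_250 = 0.72, a_500 = 0.69
  a_1000 = 0.13, a_2000 = 0.95
Formula: NRC = (a250 + a500 + a1000 + a2000) / 4
Sum = 0.72 + 0.69 + 0.13 + 0.95 = 2.49
NRC = 2.49 / 4 = 0.6225
Rounded to nearest 0.05: 0.6

0.6


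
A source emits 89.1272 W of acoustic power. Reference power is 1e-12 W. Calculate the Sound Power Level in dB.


Given values:
  W = 89.1272 W
  W_ref = 1e-12 W
Formula: SWL = 10 * log10(W / W_ref)
Compute ratio: W / W_ref = 89127200000000
Compute log10: log10(89127200000000) = 13.95001
Multiply: SWL = 10 * 13.95001 = 139.5

139.5 dB


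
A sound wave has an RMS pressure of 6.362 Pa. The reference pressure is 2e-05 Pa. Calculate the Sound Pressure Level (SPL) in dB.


Given values:
  p = 6.362 Pa
  p_ref = 2e-05 Pa
Formula: SPL = 20 * log10(p / p_ref)
Compute ratio: p / p_ref = 6.362 / 2e-05 = 318100
Compute log10: log10(318100) = 5.502564
Multiply: SPL = 20 * 5.502564 = 110.05

110.05 dB


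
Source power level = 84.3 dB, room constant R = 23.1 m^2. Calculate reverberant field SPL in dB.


Given values:
  Lw = 84.3 dB, R = 23.1 m^2
Formula: SPL = Lw + 10 * log10(4 / R)
Compute 4 / R = 4 / 23.1 = 0.17316
Compute 10 * log10(0.17316) = -7.6155
SPL = 84.3 + (-7.6155) = 76.68

76.68 dB


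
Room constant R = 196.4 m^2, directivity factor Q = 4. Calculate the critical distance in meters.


Given values:
  R = 196.4 m^2, Q = 4
Formula: d_c = 0.141 * sqrt(Q * R)
Compute Q * R = 4 * 196.4 = 785.6
Compute sqrt(785.6) = 28.0286
d_c = 0.141 * 28.0286 = 3.952

3.952 m


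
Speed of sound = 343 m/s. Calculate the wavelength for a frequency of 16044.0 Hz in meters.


Given values:
  c = 343 m/s, f = 16044.0 Hz
Formula: lambda = c / f
lambda = 343 / 16044.0
lambda = 0.0214

0.0214 m


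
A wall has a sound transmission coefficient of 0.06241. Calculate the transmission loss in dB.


Given values:
  tau = 0.06241
Formula: TL = 10 * log10(1 / tau)
Compute 1 / tau = 1 / 0.06241 = 16.0231
Compute log10(16.0231) = 1.204747
TL = 10 * 1.204747 = 12.05

12.05 dB


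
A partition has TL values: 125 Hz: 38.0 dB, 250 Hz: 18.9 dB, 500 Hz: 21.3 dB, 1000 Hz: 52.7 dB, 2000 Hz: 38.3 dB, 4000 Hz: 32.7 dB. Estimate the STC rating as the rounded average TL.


Given TL values at each frequency:
  125 Hz: 38.0 dB
  250 Hz: 18.9 dB
  500 Hz: 21.3 dB
  1000 Hz: 52.7 dB
  2000 Hz: 38.3 dB
  4000 Hz: 32.7 dB
Formula: STC ~ round(average of TL values)
Sum = 38.0 + 18.9 + 21.3 + 52.7 + 38.3 + 32.7 = 201.9
Average = 201.9 / 6 = 33.65
Rounded: 34

34


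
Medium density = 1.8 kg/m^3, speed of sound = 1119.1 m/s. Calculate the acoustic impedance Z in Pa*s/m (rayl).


Given values:
  rho = 1.8 kg/m^3
  c = 1119.1 m/s
Formula: Z = rho * c
Z = 1.8 * 1119.1
Z = 2014.38

2014.38 rayl


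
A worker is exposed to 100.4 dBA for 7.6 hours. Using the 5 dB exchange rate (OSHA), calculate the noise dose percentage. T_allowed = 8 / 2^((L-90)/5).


Given values:
  L = 100.4 dBA, T = 7.6 hours
Formula: T_allowed = 8 / 2^((L - 90) / 5)
Compute exponent: (100.4 - 90) / 5 = 2.08
Compute 2^(2.08) = 4.228072
T_allowed = 8 / 4.228072 = 1.892115 hours
Dose = (T / T_allowed) * 100
Dose = (7.6 / 1.892115) * 100 = 401.67

401.67 %


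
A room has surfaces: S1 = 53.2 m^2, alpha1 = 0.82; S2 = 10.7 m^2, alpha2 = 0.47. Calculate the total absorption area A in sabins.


Given surfaces:
  Surface 1: 53.2 * 0.82 = 43.624
  Surface 2: 10.7 * 0.47 = 5.029
Formula: A = sum(Si * alpha_i)
A = 43.624 + 5.029
A = 48.65

48.65 sabins


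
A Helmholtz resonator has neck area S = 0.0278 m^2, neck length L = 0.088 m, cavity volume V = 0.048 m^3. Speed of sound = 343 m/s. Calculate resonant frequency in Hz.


Given values:
  S = 0.0278 m^2, L = 0.088 m, V = 0.048 m^3, c = 343 m/s
Formula: f = (c / (2*pi)) * sqrt(S / (V * L))
Compute V * L = 0.048 * 0.088 = 0.004224
Compute S / (V * L) = 0.0278 / 0.004224 = 6.5814
Compute sqrt(6.5814) = 2.565424
Compute c / (2*pi) = 343 / 6.283185 = 54.590148
f = 54.590148 * 2.565424 = 140.05

140.05 Hz


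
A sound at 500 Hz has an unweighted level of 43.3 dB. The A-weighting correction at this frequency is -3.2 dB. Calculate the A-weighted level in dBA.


Given values:
  SPL = 43.3 dB
  A-weighting at 500 Hz = -3.2 dB
Formula: L_A = SPL + A_weight
L_A = 43.3 + (-3.2)
L_A = 40.1

40.1 dBA


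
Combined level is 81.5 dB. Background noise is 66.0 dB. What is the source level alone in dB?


Given values:
  L_total = 81.5 dB, L_bg = 66.0 dB
Formula: L_source = 10 * log10(10^(L_total/10) - 10^(L_bg/10))
Convert to linear:
  10^(81.5/10) = 141253754.4623
  10^(66.0/10) = 3981071.7055
Difference: 141253754.4623 - 3981071.7055 = 137272682.7568
L_source = 10 * log10(137272682.7568) = 81.38

81.38 dB


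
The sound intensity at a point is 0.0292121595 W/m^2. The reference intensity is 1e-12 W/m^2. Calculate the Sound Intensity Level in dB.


Given values:
  I = 0.0292121595 W/m^2
  I_ref = 1e-12 W/m^2
Formula: SIL = 10 * log10(I / I_ref)
Compute ratio: I / I_ref = 29212159500
Compute log10: log10(29212159500) = 10.465564
Multiply: SIL = 10 * 10.465564 = 104.66

104.66 dB


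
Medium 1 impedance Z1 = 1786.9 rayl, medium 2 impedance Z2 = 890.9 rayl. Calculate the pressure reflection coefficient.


Given values:
  Z1 = 1786.9 rayl, Z2 = 890.9 rayl
Formula: R = (Z2 - Z1) / (Z2 + Z1)
Numerator: Z2 - Z1 = 890.9 - 1786.9 = -896.0
Denominator: Z2 + Z1 = 890.9 + 1786.9 = 2677.8
R = -896.0 / 2677.8 = -0.3346

-0.3346


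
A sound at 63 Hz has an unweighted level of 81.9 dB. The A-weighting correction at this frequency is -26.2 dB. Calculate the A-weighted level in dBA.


Given values:
  SPL = 81.9 dB
  A-weighting at 63 Hz = -26.2 dB
Formula: L_A = SPL + A_weight
L_A = 81.9 + (-26.2)
L_A = 55.7

55.7 dBA


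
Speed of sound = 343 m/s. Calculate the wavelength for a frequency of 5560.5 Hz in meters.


Given values:
  c = 343 m/s, f = 5560.5 Hz
Formula: lambda = c / f
lambda = 343 / 5560.5
lambda = 0.0617

0.0617 m


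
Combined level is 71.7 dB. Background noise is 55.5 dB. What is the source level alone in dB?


Given values:
  L_total = 71.7 dB, L_bg = 55.5 dB
Formula: L_source = 10 * log10(10^(L_total/10) - 10^(L_bg/10))
Convert to linear:
  10^(71.7/10) = 14791083.8817
  10^(55.5/10) = 354813.3892
Difference: 14791083.8817 - 354813.3892 = 14436270.4925
L_source = 10 * log10(14436270.4925) = 71.59

71.59 dB


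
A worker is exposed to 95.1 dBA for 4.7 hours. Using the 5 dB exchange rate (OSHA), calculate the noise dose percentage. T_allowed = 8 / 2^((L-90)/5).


Given values:
  L = 95.1 dBA, T = 4.7 hours
Formula: T_allowed = 8 / 2^((L - 90) / 5)
Compute exponent: (95.1 - 90) / 5 = 1.02
Compute 2^(1.02) = 2.027919
T_allowed = 8 / 2.027919 = 3.944931 hours
Dose = (T / T_allowed) * 100
Dose = (4.7 / 3.944931) * 100 = 119.14

119.14 %


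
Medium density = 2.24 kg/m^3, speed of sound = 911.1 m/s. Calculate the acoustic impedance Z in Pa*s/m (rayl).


Given values:
  rho = 2.24 kg/m^3
  c = 911.1 m/s
Formula: Z = rho * c
Z = 2.24 * 911.1
Z = 2040.86

2040.86 rayl


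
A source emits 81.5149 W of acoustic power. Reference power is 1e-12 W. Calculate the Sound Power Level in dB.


Given values:
  W = 81.5149 W
  W_ref = 1e-12 W
Formula: SWL = 10 * log10(W / W_ref)
Compute ratio: W / W_ref = 81514900000000
Compute log10: log10(81514900000000) = 13.911237
Multiply: SWL = 10 * 13.911237 = 139.11

139.11 dB


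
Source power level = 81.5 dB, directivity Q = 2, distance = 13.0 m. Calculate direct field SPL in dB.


Given values:
  Lw = 81.5 dB, Q = 2, r = 13.0 m
Formula: SPL = Lw + 10 * log10(Q / (4 * pi * r^2))
Compute 4 * pi * r^2 = 4 * pi * 13.0^2 = 2123.7166
Compute Q / denom = 2 / 2123.7166 = 0.00094175
Compute 10 * log10(0.00094175) = -30.2606
SPL = 81.5 + (-30.2606) = 51.24

51.24 dB


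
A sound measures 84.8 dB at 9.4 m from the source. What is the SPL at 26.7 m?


Given values:
  SPL1 = 84.8 dB, r1 = 9.4 m, r2 = 26.7 m
Formula: SPL2 = SPL1 - 20 * log10(r2 / r1)
Compute ratio: r2 / r1 = 26.7 / 9.4 = 2.8404
Compute log10: log10(2.8404) = 0.45338
Compute drop: 20 * 0.45338 = 9.0676
SPL2 = 84.8 - 9.0676 = 75.73

75.73 dB


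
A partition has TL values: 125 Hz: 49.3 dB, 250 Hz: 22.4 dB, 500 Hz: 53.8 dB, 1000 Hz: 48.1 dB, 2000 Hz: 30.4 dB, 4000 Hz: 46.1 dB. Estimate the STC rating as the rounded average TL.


Given TL values at each frequency:
  125 Hz: 49.3 dB
  250 Hz: 22.4 dB
  500 Hz: 53.8 dB
  1000 Hz: 48.1 dB
  2000 Hz: 30.4 dB
  4000 Hz: 46.1 dB
Formula: STC ~ round(average of TL values)
Sum = 49.3 + 22.4 + 53.8 + 48.1 + 30.4 + 46.1 = 250.1
Average = 250.1 / 6 = 41.68
Rounded: 42

42


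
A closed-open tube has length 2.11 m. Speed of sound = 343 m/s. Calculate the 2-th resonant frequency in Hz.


Given values:
  Tube type: closed-open, L = 2.11 m, c = 343 m/s, n = 2
Formula: f_n = (2n - 1) * c / (4 * L)
Compute 2n - 1 = 2*2 - 1 = 3
Compute 4 * L = 4 * 2.11 = 8.44
f = 3 * 343 / 8.44
f = 121.92

121.92 Hz


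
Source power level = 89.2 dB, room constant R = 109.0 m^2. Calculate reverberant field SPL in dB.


Given values:
  Lw = 89.2 dB, R = 109.0 m^2
Formula: SPL = Lw + 10 * log10(4 / R)
Compute 4 / R = 4 / 109.0 = 0.036697
Compute 10 * log10(0.036697) = -14.3537
SPL = 89.2 + (-14.3537) = 74.85

74.85 dB


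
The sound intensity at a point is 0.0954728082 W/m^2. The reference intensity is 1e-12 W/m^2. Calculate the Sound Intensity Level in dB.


Given values:
  I = 0.0954728082 W/m^2
  I_ref = 1e-12 W/m^2
Formula: SIL = 10 * log10(I / I_ref)
Compute ratio: I / I_ref = 95472808200
Compute log10: log10(95472808200) = 10.97988
Multiply: SIL = 10 * 10.97988 = 109.8

109.8 dB


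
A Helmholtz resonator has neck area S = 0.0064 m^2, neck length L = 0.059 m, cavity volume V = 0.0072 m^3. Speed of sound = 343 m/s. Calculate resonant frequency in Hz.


Given values:
  S = 0.0064 m^2, L = 0.059 m, V = 0.0072 m^3, c = 343 m/s
Formula: f = (c / (2*pi)) * sqrt(S / (V * L))
Compute V * L = 0.0072 * 0.059 = 0.0004248
Compute S / (V * L) = 0.0064 / 0.0004248 = 15.0659
Compute sqrt(15.0659) = 3.881482
Compute c / (2*pi) = 343 / 6.283185 = 54.590148
f = 54.590148 * 3.881482 = 211.89

211.89 Hz
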